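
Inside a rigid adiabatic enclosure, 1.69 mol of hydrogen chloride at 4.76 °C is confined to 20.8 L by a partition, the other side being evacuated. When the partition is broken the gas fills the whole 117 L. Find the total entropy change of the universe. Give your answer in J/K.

No heat is exchanged and no work is done, so the ideal-gas temperature stays constant.
Entropy is a state function; using a reversible isothermal path, ΔS_gas = nR ln(V₂/V₁) = 1.69 × 8.314 × ln(117/20.8) = 24.3 J/K.
The insulated surroundings exchange no heat, so ΔS_surr = 0 and ΔS_universe = ΔS_gas.

ΔS_universe = 24.3 J/K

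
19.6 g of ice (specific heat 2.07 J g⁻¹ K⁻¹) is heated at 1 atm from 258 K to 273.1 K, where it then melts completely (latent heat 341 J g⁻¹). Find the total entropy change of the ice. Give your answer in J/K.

Warming step: ΔS₁ = m c ln(T_tr/T_i) = 19.6 × 2.07 × ln(273.1/258) = 2.308 J/K.
Phase change: ΔS₂ = +mL/T_tr = 19.6 × 341 / 273.1 = 24.47 J/K.
ΔS_total = (2.308) + (24.47) = 26.8 J/K.

ΔS = 26.8 J/K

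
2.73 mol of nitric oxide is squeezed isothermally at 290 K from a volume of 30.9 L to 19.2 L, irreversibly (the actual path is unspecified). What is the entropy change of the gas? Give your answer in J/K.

Entropy is a state function, so ΔS_gas depends only on the end states.
For an isothermal ideal gas ΔS_gas = nR ln(V₂/V₁) = 2.73 × 8.314 × ln(19.2/30.9) = -10.8 J/K.

ΔS_gas = -10.8 J/K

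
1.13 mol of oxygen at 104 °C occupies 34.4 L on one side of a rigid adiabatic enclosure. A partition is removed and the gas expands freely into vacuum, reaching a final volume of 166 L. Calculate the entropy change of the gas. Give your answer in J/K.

ΔS_gas = 14.8 J/K

No heat is exchanged and no work is done, so the ideal-gas temperature stays constant.
Entropy is a state function; using a reversible isothermal path, ΔS_gas = nR ln(V₂/V₁) = 1.13 × 8.314 × ln(166/34.4) = 14.8 J/K.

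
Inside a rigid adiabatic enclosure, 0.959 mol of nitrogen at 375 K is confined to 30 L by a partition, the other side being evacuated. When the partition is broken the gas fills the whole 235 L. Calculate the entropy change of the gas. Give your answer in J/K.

No heat is exchanged and no work is done, so the ideal-gas temperature stays constant.
Entropy is a state function; using a reversible isothermal path, ΔS_gas = nR ln(V₂/V₁) = 0.959 × 8.314 × ln(235/30) = 16.4 J/K.

ΔS_gas = 16.4 J/K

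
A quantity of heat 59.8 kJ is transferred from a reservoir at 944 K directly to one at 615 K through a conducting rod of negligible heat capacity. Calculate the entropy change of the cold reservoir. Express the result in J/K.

ΔS_cold = 97.2 J/K

The cold reservoir gains heat Q, so ΔS_cold = +Q/T_C = 59800/615 = 97.2 J/K.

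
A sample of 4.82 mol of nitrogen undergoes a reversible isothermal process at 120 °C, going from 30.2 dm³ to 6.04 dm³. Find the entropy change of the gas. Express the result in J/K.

ΔS_gas = -64.5 J/K

For an isothermal ideal gas ΔS_gas = nR ln(V₂/V₁) = 4.82 × 8.314 × ln(6.04/30.2) = -64.5 J/K.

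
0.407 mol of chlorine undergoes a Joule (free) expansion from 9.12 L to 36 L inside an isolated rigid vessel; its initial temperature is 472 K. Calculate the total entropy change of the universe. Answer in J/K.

For an ideal gas in free expansion Q = 0 and W = 0, so T is unchanged.
Entropy is a state function; using a reversible isothermal path, ΔS_gas = nR ln(V₂/V₁) = 0.407 × 8.314 × ln(36/9.12) = 4.65 J/K.
The insulated surroundings exchange no heat, so ΔS_surr = 0 and ΔS_universe = ΔS_gas.

ΔS_universe = 4.65 J/K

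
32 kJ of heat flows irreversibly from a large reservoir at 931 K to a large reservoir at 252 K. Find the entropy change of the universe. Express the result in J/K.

ΔS_hot = −Q/T_H = −32000/931 = -34.37 J/K and ΔS_cold = +Q/T_C = 32000/252 = 127 J/K.
ΔS_total = -34.37 + 127 = 92.6 J/K, positive as the second law requires.

ΔS_total = 92.6 J/K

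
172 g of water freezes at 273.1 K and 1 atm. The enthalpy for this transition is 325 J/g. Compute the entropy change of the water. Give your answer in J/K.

ΔS = -205 J/K

Heat released by the substance: Q = −mL = −172 × 325 = −55900 J.
At constant T, ΔS = Q_rev/T = −55900 / 273.1 = -205 J/K.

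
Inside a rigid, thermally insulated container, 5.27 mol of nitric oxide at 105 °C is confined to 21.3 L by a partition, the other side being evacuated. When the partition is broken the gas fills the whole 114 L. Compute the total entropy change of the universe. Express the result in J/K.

No heat is exchanged and no work is done, so the ideal-gas temperature stays constant.
Entropy is a state function; using a reversible isothermal path, ΔS_gas = nR ln(V₂/V₁) = 5.27 × 8.314 × ln(114/21.3) = 73.5 J/K.
The insulated surroundings exchange no heat, so ΔS_surr = 0 and ΔS_universe = ΔS_gas.

ΔS_universe = 73.5 J/K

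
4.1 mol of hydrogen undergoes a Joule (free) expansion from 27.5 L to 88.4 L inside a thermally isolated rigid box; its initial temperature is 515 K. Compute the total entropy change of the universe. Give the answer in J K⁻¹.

ΔS_universe = 39.8 J/K

No heat is exchanged and no work is done, so the ideal-gas temperature stays constant.
Entropy is a state function; using a reversible isothermal path, ΔS_gas = nR ln(V₂/V₁) = 4.1 × 8.314 × ln(88.4/27.5) = 39.8 J/K.
The insulated surroundings exchange no heat, so ΔS_surr = 0 and ΔS_universe = ΔS_gas.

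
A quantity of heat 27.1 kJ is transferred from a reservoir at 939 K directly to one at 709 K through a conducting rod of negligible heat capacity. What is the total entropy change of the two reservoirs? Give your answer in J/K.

ΔS_hot = −Q/T_H = −27100/939 = -28.86 J/K and ΔS_cold = +Q/T_C = 27100/709 = 38.22 J/K.
ΔS_total = -28.86 + 38.22 = 9.36 J/K, positive as the second law requires.

ΔS_total = 9.36 J/K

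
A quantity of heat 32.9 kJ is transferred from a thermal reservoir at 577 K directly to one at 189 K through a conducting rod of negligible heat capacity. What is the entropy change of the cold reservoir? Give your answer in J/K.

The cold reservoir gains heat Q, so ΔS_cold = +Q/T_C = 32900/189 = 174 J/K.

ΔS_cold = 174 J/K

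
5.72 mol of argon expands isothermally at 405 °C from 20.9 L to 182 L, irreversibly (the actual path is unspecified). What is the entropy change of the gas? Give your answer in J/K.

Entropy is a state function, so ΔS_gas depends only on the end states.
For an isothermal ideal gas ΔS_gas = nR ln(V₂/V₁) = 5.72 × 8.314 × ln(182/20.9) = 103 J/K.

ΔS_gas = 103 J/K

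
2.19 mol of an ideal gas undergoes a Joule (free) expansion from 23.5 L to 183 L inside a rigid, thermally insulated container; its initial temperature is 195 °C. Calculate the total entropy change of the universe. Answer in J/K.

For an ideal gas in free expansion Q = 0 and W = 0, so T is unchanged.
Entropy is a state function; using a reversible isothermal path, ΔS_gas = nR ln(V₂/V₁) = 2.19 × 8.314 × ln(183/23.5) = 37.4 J/K.
The insulated surroundings exchange no heat, so ΔS_surr = 0 and ΔS_universe = ΔS_gas.

ΔS_universe = 37.4 J/K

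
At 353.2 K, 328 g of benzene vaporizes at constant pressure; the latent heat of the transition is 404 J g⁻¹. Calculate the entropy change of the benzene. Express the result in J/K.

ΔS = 375 J/K

Heat absorbed by the substance: Q = mL = 328 × 404 = 132512 J.
At constant T, ΔS = Q_rev/T = 132512 / 353.2 = 375 J/K.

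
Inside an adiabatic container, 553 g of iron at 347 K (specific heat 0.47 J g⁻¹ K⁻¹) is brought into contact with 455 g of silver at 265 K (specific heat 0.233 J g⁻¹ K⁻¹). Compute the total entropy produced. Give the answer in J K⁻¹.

ΔS_total = 2.63 J/K

Energy balance: T_f = (m₁c₁T₁ + m₂c₂T₂)/(m₁c₁ + m₂c₂) = 323.24 K.
ΔS₁ = m₁c₁ ln(T_f/T₁) = 259.91 × ln(323.24/347) = -18.43 J/K.
ΔS₂ = m₂c₂ ln(T_f/T₂) = 106.015 × ln(323.24/265) = 21.06 J/K.
ΔS_total = -18.43 + 21.06 = 2.63 J/K.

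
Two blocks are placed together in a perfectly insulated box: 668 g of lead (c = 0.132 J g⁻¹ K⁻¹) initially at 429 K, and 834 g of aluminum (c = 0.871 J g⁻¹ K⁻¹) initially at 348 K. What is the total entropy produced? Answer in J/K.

ΔS_total = 1.82 J/K

Energy balance: T_f = (m₁c₁T₁ + m₂c₂T₂)/(m₁c₁ + m₂c₂) = 356.77 K.
ΔS₁ = m₁c₁ ln(T_f/T₁) = 88.176 × ln(356.77/429) = -16.26 J/K.
ΔS₂ = m₂c₂ ln(T_f/T₂) = 726.414 × ln(356.77/348) = 18.08 J/K.
ΔS_total = -16.26 + 18.08 = 1.82 J/K.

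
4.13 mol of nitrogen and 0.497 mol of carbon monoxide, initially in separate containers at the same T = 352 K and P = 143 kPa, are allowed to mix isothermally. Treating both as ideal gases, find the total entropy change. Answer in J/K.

ΔS_mix = 13.1 J/K

Mole fractions: x_A = 4.13/4.63 = 0.893, x_B = 0.107.
ΔS_mix = −R(n_A ln x_A + n_B ln x_B) = −8.314 × (4.13 ln 0.893 + 0.497 ln 0.107) = 13.1 J/K.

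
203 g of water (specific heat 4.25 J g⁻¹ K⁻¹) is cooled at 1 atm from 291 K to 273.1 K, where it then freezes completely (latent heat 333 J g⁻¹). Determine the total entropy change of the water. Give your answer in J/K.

ΔS = -302 J/K

Cooling step: ΔS₁ = m c ln(T_tr/T_i) = 203 × 4.25 × ln(273.1/291) = -54.77 J/K.
Phase change: ΔS₂ = −mL/T_tr = −203 × 333 / 273.1 = -247.5 J/K.
ΔS_total = (-54.77) + (-247.5) = -302 J/K.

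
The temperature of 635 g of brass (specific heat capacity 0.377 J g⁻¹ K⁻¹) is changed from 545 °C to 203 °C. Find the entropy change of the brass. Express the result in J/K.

In kelvin: T₁ = 818.15 K, T₂ = 476.15 K. ΔS = ∫dQ_rev/T = m c ln(T₂/T₁) = 635 × 0.377 × ln(476.15/818.15) = -130 J/K.

ΔS = -130 J/K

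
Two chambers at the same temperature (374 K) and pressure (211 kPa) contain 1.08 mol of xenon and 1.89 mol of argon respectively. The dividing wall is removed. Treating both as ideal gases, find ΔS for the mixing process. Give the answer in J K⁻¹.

Mole fractions: x_A = 1.08/2.97 = 0.364, x_B = 0.636.
ΔS_mix = −R(n_A ln x_A + n_B ln x_B) = −8.314 × (1.08 ln 0.364 + 1.89 ln 0.636) = 16.2 J/K.

ΔS_mix = 16.2 J/K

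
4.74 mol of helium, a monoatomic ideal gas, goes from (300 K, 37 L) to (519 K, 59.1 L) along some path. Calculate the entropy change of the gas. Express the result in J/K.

Entropy is a state function: ΔS = nC_V ln(T₂/T₁) + nR ln(V₂/V₁), with C_V = 3R/2 = 12.47 J mol⁻¹ K⁻¹ for a monoatomic ideal gas.
ΔS = 4.74 × [12.47 × ln(519/300) + 8.314 × ln(59.1/37)] = 50.9 J/K.

ΔS = 50.9 J/K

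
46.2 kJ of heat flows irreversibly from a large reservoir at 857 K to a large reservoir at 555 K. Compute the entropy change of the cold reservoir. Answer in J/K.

ΔS_cold = 83.2 J/K

The cold reservoir gains heat Q, so ΔS_cold = +Q/T_C = 46200/555 = 83.2 J/K.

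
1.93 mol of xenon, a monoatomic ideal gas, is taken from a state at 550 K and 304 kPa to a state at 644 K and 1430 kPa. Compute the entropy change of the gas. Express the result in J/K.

ΔS = -18.5 J/K

ΔS = nC_p ln(T₂/T₁) − nR ln(P₂/P₁), with C_p = 5R/2 = 20.79 J mol⁻¹ K⁻¹ for a monoatomic ideal gas.
ΔS = 1.93 × [20.79 × ln(644/550) − 8.314 × ln(1430/304)] = -18.5 J/K.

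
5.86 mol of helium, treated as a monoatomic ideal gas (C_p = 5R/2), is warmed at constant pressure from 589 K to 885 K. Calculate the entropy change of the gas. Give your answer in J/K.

ΔS = 49.6 J/K

At constant pressure, ΔS = nC_p ln(T₂/T₁) with C_p = 5R/2 = 20.79 J mol⁻¹ K⁻¹.
ΔS = 5.86 × 20.79 × ln(885/589) = 49.6 J/K.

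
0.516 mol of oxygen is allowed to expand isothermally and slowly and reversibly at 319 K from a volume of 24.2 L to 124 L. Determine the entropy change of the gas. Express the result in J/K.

For an isothermal ideal gas ΔS_gas = nR ln(V₂/V₁) = 0.516 × 8.314 × ln(124/24.2) = 7.01 J/K.

ΔS_gas = 7.01 J/K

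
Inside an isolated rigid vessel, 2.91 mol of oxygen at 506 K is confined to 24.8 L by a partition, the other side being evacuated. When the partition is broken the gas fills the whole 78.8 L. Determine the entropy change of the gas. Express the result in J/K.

ΔS_gas = 28 J/K

For an ideal gas in free expansion Q = 0 and W = 0, so T is unchanged.
Entropy is a state function; using a reversible isothermal path, ΔS_gas = nR ln(V₂/V₁) = 2.91 × 8.314 × ln(78.8/24.8) = 28 J/K.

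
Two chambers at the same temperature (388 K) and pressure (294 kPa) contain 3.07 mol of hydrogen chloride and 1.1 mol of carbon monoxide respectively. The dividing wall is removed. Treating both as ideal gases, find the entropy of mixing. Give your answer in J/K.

Mole fractions: x_A = 3.07/4.17 = 0.736, x_B = 0.264.
ΔS_mix = −R(n_A ln x_A + n_B ln x_B) = −8.314 × (3.07 ln 0.736 + 1.1 ln 0.264) = 20 J/K.

ΔS_mix = 20 J/K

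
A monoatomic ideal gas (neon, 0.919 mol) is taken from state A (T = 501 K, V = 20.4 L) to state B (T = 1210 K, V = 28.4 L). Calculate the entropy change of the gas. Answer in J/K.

ΔS = 12.6 J/K

Entropy is a state function: ΔS = nC_V ln(T₂/T₁) + nR ln(V₂/V₁), with C_V = 3R/2 = 12.47 J mol⁻¹ K⁻¹ for a monoatomic ideal gas.
ΔS = 0.919 × [12.47 × ln(1210/501) + 8.314 × ln(28.4/20.4)] = 12.6 J/K.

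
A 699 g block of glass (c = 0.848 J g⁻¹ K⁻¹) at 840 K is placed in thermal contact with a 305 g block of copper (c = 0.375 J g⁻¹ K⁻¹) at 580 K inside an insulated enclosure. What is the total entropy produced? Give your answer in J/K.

Energy balance: T_f = (m₁c₁T₁ + m₂c₂T₂)/(m₁c₁ + m₂c₂) = 797.95 K.
ΔS₁ = m₁c₁ ln(T_f/T₁) = 592.752 × ln(797.95/840) = -30.444 J/K.
ΔS₂ = m₂c₂ ln(T_f/T₂) = 114.375 × ln(797.95/580) = 36.487 J/K.
ΔS_total = -30.444 + 36.487 = 6.04 J/K.

ΔS_total = 6.04 J/K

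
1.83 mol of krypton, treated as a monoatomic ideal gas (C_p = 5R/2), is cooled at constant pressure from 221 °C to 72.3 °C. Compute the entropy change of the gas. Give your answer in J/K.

ΔS = -13.6 J/K

In kelvin: T₁ = 494.15 K, T₂ = 345.45 K. At constant pressure, ΔS = nC_p ln(T₂/T₁) with C_p = 5R/2 = 20.79 J mol⁻¹ K⁻¹.
ΔS = 1.83 × 20.79 × ln(345.45/494.15) = -13.6 J/K.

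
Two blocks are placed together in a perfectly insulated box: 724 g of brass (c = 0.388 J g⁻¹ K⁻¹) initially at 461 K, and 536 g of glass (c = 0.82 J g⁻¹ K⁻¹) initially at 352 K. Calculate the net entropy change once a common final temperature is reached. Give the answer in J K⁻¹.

Energy balance: T_f = (m₁c₁T₁ + m₂c₂T₂)/(m₁c₁ + m₂c₂) = 394.5 K.
ΔS₁ = m₁c₁ ln(T_f/T₁) = 280.912 × ln(394.5/461) = -43.76 J/K.
ΔS₂ = m₂c₂ ln(T_f/T₂) = 439.52 × ln(394.5/352) = 50.1 J/K.
ΔS_total = -43.76 + 50.1 = 6.34 J/K.

ΔS_total = 6.34 J/K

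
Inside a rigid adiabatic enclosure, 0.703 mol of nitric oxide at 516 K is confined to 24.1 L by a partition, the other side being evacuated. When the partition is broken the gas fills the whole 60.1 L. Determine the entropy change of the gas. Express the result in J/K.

No heat is exchanged and no work is done, so the ideal-gas temperature stays constant.
Entropy is a state function; using a reversible isothermal path, ΔS_gas = nR ln(V₂/V₁) = 0.703 × 8.314 × ln(60.1/24.1) = 5.34 J/K.

ΔS_gas = 5.34 J/K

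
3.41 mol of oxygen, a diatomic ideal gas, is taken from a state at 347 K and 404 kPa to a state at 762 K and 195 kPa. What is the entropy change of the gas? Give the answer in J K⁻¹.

ΔS = nC_p ln(T₂/T₁) − nR ln(P₂/P₁), with C_p = 7R/2 = 29.1 J mol⁻¹ K⁻¹ for a diatomic ideal gas.
ΔS = 3.41 × [29.1 × ln(762/347) − 8.314 × ln(195/404)] = 98.7 J/K.

ΔS = 98.7 J/K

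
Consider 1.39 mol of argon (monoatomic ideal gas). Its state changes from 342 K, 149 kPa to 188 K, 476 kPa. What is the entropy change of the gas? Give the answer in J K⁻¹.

ΔS = -30.7 J/K

ΔS = nC_p ln(T₂/T₁) − nR ln(P₂/P₁), with C_p = 5R/2 = 20.79 J mol⁻¹ K⁻¹ for a monoatomic ideal gas.
ΔS = 1.39 × [20.79 × ln(188/342) − 8.314 × ln(476/149)] = -30.7 J/K.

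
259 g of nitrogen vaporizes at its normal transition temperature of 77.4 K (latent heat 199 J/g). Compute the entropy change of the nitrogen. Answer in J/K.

Heat absorbed by the substance: Q = mL = 259 × 199 = 51541 J.
At constant T, ΔS = Q_rev/T = 51541 / 77.4 = 666 J/K.

ΔS = 666 J/K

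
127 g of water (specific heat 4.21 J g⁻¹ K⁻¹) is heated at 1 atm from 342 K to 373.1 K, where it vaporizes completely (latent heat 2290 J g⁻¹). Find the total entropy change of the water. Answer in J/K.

Warming step: ΔS₁ = m c ln(T_tr/T_i) = 127 × 4.21 × ln(373.1/342) = 46.54 J/K.
Phase change: ΔS₂ = +mL/T_tr = 127 × 2290 / 373.1 = 779.5 J/K.
ΔS_total = (46.54) + (779.5) = 826 J/K.

ΔS = 826 J/K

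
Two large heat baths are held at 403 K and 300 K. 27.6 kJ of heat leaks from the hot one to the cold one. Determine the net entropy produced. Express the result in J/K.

ΔS_hot = −Q/T_H = −27600/403 = -68.49 J/K and ΔS_cold = +Q/T_C = 27600/300 = 92 J/K.
ΔS_total = -68.49 + 92 = 23.5 J/K, positive as the second law requires.

ΔS_total = 23.5 J/K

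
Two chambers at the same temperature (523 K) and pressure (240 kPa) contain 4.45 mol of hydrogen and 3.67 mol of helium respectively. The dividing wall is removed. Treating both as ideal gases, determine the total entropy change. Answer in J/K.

ΔS_mix = 46.5 J/K

Mole fractions: x_A = 4.45/8.12 = 0.548, x_B = 0.452.
ΔS_mix = −R(n_A ln x_A + n_B ln x_B) = −8.314 × (4.45 ln 0.548 + 3.67 ln 0.452) = 46.5 J/K.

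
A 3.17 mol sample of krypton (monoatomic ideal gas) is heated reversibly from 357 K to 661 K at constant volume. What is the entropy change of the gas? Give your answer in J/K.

ΔS = 24.4 J/K

At constant volume, ΔS = nC_V ln(T₂/T₁) with C_V = 3R/2 = 12.47 J mol⁻¹ K⁻¹.
ΔS = 3.17 × 12.47 × ln(661/357) = 24.4 J/K.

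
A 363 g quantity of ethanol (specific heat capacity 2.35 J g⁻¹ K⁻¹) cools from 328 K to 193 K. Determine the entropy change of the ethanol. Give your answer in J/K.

ΔS = -452 J/K

ΔS = ∫dQ_rev/T = m c ln(T₂/T₁) = 363 × 2.35 × ln(193/328) = -452 J/K.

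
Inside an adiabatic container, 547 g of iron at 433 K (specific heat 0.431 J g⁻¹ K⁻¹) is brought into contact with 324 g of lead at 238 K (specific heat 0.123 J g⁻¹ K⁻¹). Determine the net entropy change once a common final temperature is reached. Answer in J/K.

ΔS_total = 5.29 J/K

Energy balance: T_f = (m₁c₁T₁ + m₂c₂T₂)/(m₁c₁ + m₂c₂) = 404.8 K.
ΔS₁ = m₁c₁ ln(T_f/T₁) = 235.757 × ln(404.8/433) = -15.875 J/K.
ΔS₂ = m₂c₂ ln(T_f/T₂) = 39.852 × ln(404.8/238) = 21.167 J/K.
ΔS_total = -15.875 + 21.167 = 5.29 J/K.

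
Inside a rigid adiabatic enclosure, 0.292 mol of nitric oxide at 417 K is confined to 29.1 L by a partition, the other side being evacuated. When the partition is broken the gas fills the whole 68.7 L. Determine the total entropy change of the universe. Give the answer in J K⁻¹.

No heat is exchanged and no work is done, so the ideal-gas temperature stays constant.
Entropy is a state function; using a reversible isothermal path, ΔS_gas = nR ln(V₂/V₁) = 0.292 × 8.314 × ln(68.7/29.1) = 2.09 J/K.
The insulated surroundings exchange no heat, so ΔS_surr = 0 and ΔS_universe = ΔS_gas.

ΔS_universe = 2.09 J/K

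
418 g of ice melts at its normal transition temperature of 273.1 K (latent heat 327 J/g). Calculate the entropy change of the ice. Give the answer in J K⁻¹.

ΔS = 500 J/K

Heat absorbed by the substance: Q = mL = 418 × 327 = 136686 J.
At constant T, ΔS = Q_rev/T = 136686 / 273.1 = 500 J/K.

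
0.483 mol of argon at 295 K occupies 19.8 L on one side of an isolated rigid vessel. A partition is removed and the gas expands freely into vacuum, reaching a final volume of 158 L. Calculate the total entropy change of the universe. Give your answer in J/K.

ΔS_universe = 8.34 J/K

For an ideal gas in free expansion Q = 0 and W = 0, so T is unchanged.
Entropy is a state function; using a reversible isothermal path, ΔS_gas = nR ln(V₂/V₁) = 0.483 × 8.314 × ln(158/19.8) = 8.34 J/K.
The insulated surroundings exchange no heat, so ΔS_surr = 0 and ΔS_universe = ΔS_gas.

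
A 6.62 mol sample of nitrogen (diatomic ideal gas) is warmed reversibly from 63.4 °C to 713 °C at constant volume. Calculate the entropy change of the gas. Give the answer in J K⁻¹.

In kelvin: T₁ = 336.55 K, T₂ = 986.15 K. At constant volume, ΔS = nC_V ln(T₂/T₁) with C_V = 5R/2 = 20.79 J mol⁻¹ K⁻¹.
ΔS = 6.62 × 20.79 × ln(986.15/336.55) = 148 J/K.

ΔS = 148 J/K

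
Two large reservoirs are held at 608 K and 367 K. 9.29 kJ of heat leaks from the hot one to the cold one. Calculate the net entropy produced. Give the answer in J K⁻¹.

ΔS_hot = −Q/T_H = −9290/608 = -15.28 J/K and ΔS_cold = +Q/T_C = 9290/367 = 25.31 J/K.
ΔS_total = -15.28 + 25.31 = 10 J/K, positive as the second law requires.

ΔS_total = 10 J/K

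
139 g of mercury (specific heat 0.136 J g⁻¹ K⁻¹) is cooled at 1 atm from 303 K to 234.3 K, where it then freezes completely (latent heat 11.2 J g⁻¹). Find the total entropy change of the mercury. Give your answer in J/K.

Cooling step: ΔS₁ = m c ln(T_tr/T_i) = 139 × 0.136 × ln(234.3/303) = -4.861 J/K.
Phase change: ΔS₂ = −mL/T_tr = −139 × 11.2 / 234.3 = -6.644 J/K.
ΔS_total = (-4.861) + (-6.644) = -11.5 J/K.

ΔS = -11.5 J/K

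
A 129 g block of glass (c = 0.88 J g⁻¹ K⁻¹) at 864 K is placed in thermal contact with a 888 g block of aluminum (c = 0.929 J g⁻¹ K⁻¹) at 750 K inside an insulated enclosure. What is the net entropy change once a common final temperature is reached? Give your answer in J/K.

Energy balance: T_f = (m₁c₁T₁ + m₂c₂T₂)/(m₁c₁ + m₂c₂) = 763.79 K.
ΔS₁ = m₁c₁ ln(T_f/T₁) = 113.52 × ln(763.79/864) = -13.99 J/K.
ΔS₂ = m₂c₂ ln(T_f/T₂) = 824.952 × ln(763.79/750) = 15.03 J/K.
ΔS_total = -13.99 + 15.03 = 1.04 J/K.

ΔS_total = 1.04 J/K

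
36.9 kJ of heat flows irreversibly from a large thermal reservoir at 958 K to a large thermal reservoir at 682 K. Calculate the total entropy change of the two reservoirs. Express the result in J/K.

ΔS_hot = −Q/T_H = −36900/958 = -38.52 J/K and ΔS_cold = +Q/T_C = 36900/682 = 54.11 J/K.
ΔS_total = -38.52 + 54.11 = 15.6 J/K, positive as the second law requires.

ΔS_total = 15.6 J/K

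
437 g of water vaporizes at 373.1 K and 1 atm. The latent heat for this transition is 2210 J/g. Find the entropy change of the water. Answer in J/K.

Heat absorbed by the substance: Q = mL = 437 × 2210 = 965770 J.
At constant T, ΔS = Q_rev/T = 965770 / 373.1 = 2590 J/K.

ΔS = 2590 J/K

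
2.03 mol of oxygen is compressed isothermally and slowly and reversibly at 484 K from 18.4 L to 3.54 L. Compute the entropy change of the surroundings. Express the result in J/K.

For an isothermal ideal gas ΔS_gas = nR ln(V₂/V₁) = 2.03 × 8.314 × ln(3.54/18.4) = -27.8 J/K.
The process is reversible, so ΔS_surr = −ΔS_gas = 27.8 J/K and ΔS_universe = 0.

ΔS_surr = 27.8 J/K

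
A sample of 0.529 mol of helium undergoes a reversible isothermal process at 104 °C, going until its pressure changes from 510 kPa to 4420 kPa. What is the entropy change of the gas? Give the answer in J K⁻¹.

ΔS_gas = -9.5 J/K

For an isothermal ideal gas ΔS_gas = nR ln(P₁/P₂) = 0.529 × 8.314 × ln(510/4420) = -9.5 J/K.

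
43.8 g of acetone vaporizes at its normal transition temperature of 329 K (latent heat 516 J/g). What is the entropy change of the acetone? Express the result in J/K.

ΔS = 68.7 J/K

Heat absorbed by the substance: Q = mL = 43.8 × 516 = 22600.8 J.
At constant T, ΔS = Q_rev/T = 22600.8 / 329 = 68.7 J/K.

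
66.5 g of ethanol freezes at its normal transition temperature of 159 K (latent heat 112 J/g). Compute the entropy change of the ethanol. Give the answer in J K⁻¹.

ΔS = -46.8 J/K

Heat released by the substance: Q = −mL = −66.5 × 112 = −7448 J.
At constant T, ΔS = Q_rev/T = −7448 / 159 = -46.8 J/K.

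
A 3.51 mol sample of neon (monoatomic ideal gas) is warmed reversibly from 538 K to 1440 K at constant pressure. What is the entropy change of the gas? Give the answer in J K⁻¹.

At constant pressure, ΔS = nC_p ln(T₂/T₁) with C_p = 5R/2 = 20.79 J mol⁻¹ K⁻¹.
ΔS = 3.51 × 20.79 × ln(1440/538) = 71.8 J/K.

ΔS = 71.8 J/K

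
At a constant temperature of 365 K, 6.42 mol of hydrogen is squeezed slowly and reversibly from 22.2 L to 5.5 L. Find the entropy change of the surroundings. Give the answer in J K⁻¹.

For an isothermal ideal gas ΔS_gas = nR ln(V₂/V₁) = 6.42 × 8.314 × ln(5.5/22.2) = -74.5 J/K.
The process is reversible, so ΔS_surr = −ΔS_gas = 74.5 J/K and ΔS_universe = 0.

ΔS_surr = 74.5 J/K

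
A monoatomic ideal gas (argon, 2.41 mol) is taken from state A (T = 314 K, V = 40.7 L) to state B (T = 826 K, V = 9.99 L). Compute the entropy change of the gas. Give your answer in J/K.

ΔS = 0.925 J/K

Entropy is a state function: ΔS = nC_V ln(T₂/T₁) + nR ln(V₂/V₁), with C_V = 3R/2 = 12.47 J mol⁻¹ K⁻¹ for a monoatomic ideal gas.
ΔS = 2.41 × [12.47 × ln(826/314) + 8.314 × ln(9.99/40.7)] = 0.925 J/K.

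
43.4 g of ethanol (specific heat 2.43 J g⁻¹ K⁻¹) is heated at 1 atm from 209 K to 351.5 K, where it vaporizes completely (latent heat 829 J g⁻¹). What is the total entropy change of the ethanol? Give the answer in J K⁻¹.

ΔS = 157 J/K

Warming step: ΔS₁ = m c ln(T_tr/T_i) = 43.4 × 2.43 × ln(351.5/209) = 54.83 J/K.
Phase change: ΔS₂ = +mL/T_tr = 43.4 × 829 / 351.5 = 102.4 J/K.
ΔS_total = (54.83) + (102.4) = 157 J/K.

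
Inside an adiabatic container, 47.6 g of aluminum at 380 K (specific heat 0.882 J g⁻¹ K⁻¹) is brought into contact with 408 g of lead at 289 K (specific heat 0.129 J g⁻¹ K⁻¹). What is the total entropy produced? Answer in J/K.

Energy balance: T_f = (m₁c₁T₁ + m₂c₂T₂)/(m₁c₁ + m₂c₂) = 329.38 K.
ΔS₁ = m₁c₁ ln(T_f/T₁) = 41.9832 × ln(329.38/380) = -6.002 J/K.
ΔS₂ = m₂c₂ ln(T_f/T₂) = 52.632 × ln(329.38/289) = 6.883 J/K.
ΔS_total = -6.002 + 6.883 = 0.881 J/K.

ΔS_total = 0.881 J/K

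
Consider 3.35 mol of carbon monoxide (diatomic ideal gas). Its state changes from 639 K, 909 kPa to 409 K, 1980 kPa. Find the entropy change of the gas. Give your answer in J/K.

ΔS = nC_p ln(T₂/T₁) − nR ln(P₂/P₁), with C_p = 7R/2 = 29.1 J mol⁻¹ K⁻¹ for a diatomic ideal gas.
ΔS = 3.35 × [29.1 × ln(409/639) − 8.314 × ln(1980/909)] = -65.2 J/K.

ΔS = -65.2 J/K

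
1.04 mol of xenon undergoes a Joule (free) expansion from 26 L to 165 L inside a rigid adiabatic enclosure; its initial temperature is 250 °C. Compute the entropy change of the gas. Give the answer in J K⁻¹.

For an ideal gas in free expansion Q = 0 and W = 0, so T is unchanged.
Entropy is a state function; using a reversible isothermal path, ΔS_gas = nR ln(V₂/V₁) = 1.04 × 8.314 × ln(165/26) = 16 J/K.

ΔS_gas = 16 J/K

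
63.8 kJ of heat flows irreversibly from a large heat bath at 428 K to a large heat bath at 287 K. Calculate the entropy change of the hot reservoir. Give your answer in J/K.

ΔS_hot = -149 J/K

The hot reservoir loses heat Q, so ΔS_hot = −Q/T_H = −63800/428 = -149 J/K.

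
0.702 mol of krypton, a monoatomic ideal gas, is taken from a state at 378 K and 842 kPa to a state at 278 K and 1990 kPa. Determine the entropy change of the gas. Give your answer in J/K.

ΔS = -9.5 J/K

ΔS = nC_p ln(T₂/T₁) − nR ln(P₂/P₁), with C_p = 5R/2 = 20.79 J mol⁻¹ K⁻¹ for a monoatomic ideal gas.
ΔS = 0.702 × [20.79 × ln(278/378) − 8.314 × ln(1990/842)] = -9.5 J/K.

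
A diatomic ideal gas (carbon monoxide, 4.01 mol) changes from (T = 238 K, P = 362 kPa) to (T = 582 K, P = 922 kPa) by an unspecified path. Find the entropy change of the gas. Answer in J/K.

ΔS = nC_p ln(T₂/T₁) − nR ln(P₂/P₁), with C_p = 7R/2 = 29.1 J mol⁻¹ K⁻¹ for a diatomic ideal gas.
ΔS = 4.01 × [29.1 × ln(582/238) − 8.314 × ln(922/362)] = 73.2 J/K.

ΔS = 73.2 J/K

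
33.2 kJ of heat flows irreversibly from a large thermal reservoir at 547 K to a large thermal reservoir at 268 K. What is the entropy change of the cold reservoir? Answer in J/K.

The cold reservoir gains heat Q, so ΔS_cold = +Q/T_C = 33200/268 = 124 J/K.

ΔS_cold = 124 J/K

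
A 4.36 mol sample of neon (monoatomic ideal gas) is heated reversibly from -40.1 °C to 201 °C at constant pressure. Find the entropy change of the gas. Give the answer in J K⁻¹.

In kelvin: T₁ = 233.05 K, T₂ = 474.15 K. At constant pressure, ΔS = nC_p ln(T₂/T₁) with C_p = 5R/2 = 20.79 J mol⁻¹ K⁻¹.
ΔS = 4.36 × 20.79 × ln(474.15/233.05) = 64.4 J/K.

ΔS = 64.4 J/K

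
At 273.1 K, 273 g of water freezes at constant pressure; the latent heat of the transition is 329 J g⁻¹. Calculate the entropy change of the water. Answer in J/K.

Heat released by the substance: Q = −mL = −273 × 329 = −89817 J.
At constant T, ΔS = Q_rev/T = −89817 / 273.1 = -329 J/K.

ΔS = -329 J/K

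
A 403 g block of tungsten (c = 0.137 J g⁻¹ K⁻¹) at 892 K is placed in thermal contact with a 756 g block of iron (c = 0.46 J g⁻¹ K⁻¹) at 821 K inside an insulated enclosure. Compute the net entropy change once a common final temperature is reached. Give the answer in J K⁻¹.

ΔS_total = 0.167 J/K

Energy balance: T_f = (m₁c₁T₁ + m₂c₂T₂)/(m₁c₁ + m₂c₂) = 830.73 K.
ΔS₁ = m₁c₁ ln(T_f/T₁) = 55.211 × ln(830.73/892) = -3.929 J/K.
ΔS₂ = m₂c₂ ln(T_f/T₂) = 347.76 × ln(830.73/821) = 4.096 J/K.
ΔS_total = -3.929 + 4.096 = 0.167 J/K.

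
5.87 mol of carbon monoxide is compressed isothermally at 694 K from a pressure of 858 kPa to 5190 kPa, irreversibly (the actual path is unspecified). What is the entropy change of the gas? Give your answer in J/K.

ΔS_gas = -87.8 J/K

Entropy is a state function, so ΔS_gas depends only on the end states.
For an isothermal ideal gas ΔS_gas = nR ln(P₁/P₂) = 5.87 × 8.314 × ln(858/5190) = -87.8 J/K.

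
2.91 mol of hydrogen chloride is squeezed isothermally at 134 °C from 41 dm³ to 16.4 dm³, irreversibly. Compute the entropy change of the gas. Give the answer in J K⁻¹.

Entropy is a state function, so ΔS_gas depends only on the end states.
For an isothermal ideal gas ΔS_gas = nR ln(V₂/V₁) = 2.91 × 8.314 × ln(16.4/41) = -22.2 J/K.

ΔS_gas = -22.2 J/K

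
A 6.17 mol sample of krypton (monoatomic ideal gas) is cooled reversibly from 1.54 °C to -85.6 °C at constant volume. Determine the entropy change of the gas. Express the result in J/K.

ΔS = -29.4 J/K

In kelvin: T₁ = 274.69 K, T₂ = 187.55 K. At constant volume, ΔS = nC_V ln(T₂/T₁) with C_V = 3R/2 = 12.47 J mol⁻¹ K⁻¹.
ΔS = 6.17 × 12.47 × ln(187.55/274.69) = -29.4 J/K.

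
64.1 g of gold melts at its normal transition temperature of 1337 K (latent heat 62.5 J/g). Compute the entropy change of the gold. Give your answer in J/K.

Heat absorbed by the substance: Q = mL = 64.1 × 62.5 = 4006.25 J.
At constant T, ΔS = Q_rev/T = 4006.25 / 1337 = 3 J/K.

ΔS = 3 J/K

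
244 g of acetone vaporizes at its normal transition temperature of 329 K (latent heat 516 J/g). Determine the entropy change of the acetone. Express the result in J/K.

Heat absorbed by the substance: Q = mL = 244 × 516 = 125904 J.
At constant T, ΔS = Q_rev/T = 125904 / 329 = 383 J/K.

ΔS = 383 J/K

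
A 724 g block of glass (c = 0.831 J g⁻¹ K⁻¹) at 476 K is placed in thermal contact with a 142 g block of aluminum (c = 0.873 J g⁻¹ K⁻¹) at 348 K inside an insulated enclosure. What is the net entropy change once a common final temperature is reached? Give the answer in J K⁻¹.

Energy balance: T_f = (m₁c₁T₁ + m₂c₂T₂)/(m₁c₁ + m₂c₂) = 454.13 K.
ΔS₁ = m₁c₁ ln(T_f/T₁) = 601.644 × ln(454.13/476) = -28.3 J/K.
ΔS₂ = m₂c₂ ln(T_f/T₂) = 123.966 × ln(454.13/348) = 33 J/K.
ΔS_total = -28.3 + 33 = 4.7 J/K.

ΔS_total = 4.7 J/K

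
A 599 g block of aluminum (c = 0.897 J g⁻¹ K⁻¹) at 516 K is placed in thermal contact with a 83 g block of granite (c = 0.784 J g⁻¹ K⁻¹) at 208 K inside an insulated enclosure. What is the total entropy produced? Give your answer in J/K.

ΔS_total = 19 J/K

Energy balance: T_f = (m₁c₁T₁ + m₂c₂T₂)/(m₁c₁ + m₂c₂) = 482.73 K.
ΔS₁ = m₁c₁ ln(T_f/T₁) = 537.303 × ln(482.73/516) = -35.81 J/K.
ΔS₂ = m₂c₂ ln(T_f/T₂) = 65.072 × ln(482.73/208) = 54.79 J/K.
ΔS_total = -35.81 + 54.79 = 19 J/K.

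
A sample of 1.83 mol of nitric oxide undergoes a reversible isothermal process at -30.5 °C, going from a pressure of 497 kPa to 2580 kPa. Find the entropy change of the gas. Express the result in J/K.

For an isothermal ideal gas ΔS_gas = nR ln(P₁/P₂) = 1.83 × 8.314 × ln(497/2580) = -25.1 J/K.

ΔS_gas = -25.1 J/K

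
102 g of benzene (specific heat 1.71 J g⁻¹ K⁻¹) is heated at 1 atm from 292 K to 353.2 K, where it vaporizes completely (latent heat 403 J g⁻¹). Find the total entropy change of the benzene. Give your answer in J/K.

Warming step: ΔS₁ = m c ln(T_tr/T_i) = 102 × 1.71 × ln(353.2/292) = 33.19 J/K.
Phase change: ΔS₂ = +mL/T_tr = 102 × 403 / 353.2 = 116.4 J/K.
ΔS_total = (33.19) + (116.4) = 150 J/K.

ΔS = 150 J/K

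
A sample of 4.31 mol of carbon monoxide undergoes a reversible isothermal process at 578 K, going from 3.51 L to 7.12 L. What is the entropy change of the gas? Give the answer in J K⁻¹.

ΔS_gas = 25.3 J/K

For an isothermal ideal gas ΔS_gas = nR ln(V₂/V₁) = 4.31 × 8.314 × ln(7.12/3.51) = 25.3 J/K.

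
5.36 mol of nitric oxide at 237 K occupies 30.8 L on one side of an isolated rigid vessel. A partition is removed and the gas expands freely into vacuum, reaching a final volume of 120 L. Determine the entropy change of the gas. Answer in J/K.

For an ideal gas in free expansion Q = 0 and W = 0, so T is unchanged.
Entropy is a state function; using a reversible isothermal path, ΔS_gas = nR ln(V₂/V₁) = 5.36 × 8.314 × ln(120/30.8) = 60.6 J/K.

ΔS_gas = 60.6 J/K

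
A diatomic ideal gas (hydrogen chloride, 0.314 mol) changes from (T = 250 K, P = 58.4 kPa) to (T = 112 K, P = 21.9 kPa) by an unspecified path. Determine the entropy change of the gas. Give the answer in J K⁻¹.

ΔS = nC_p ln(T₂/T₁) − nR ln(P₂/P₁), with C_p = 7R/2 = 29.1 J mol⁻¹ K⁻¹ for a diatomic ideal gas.
ΔS = 0.314 × [29.1 × ln(112/250) − 8.314 × ln(21.9/58.4)] = -4.78 J/K.

ΔS = -4.78 J/K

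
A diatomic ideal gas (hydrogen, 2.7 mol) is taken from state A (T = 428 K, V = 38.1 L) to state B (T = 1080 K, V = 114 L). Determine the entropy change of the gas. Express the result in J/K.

ΔS = 76.5 J/K

Entropy is a state function: ΔS = nC_V ln(T₂/T₁) + nR ln(V₂/V₁), with C_V = 5R/2 = 20.79 J mol⁻¹ K⁻¹ for a diatomic ideal gas.
ΔS = 2.7 × [20.79 × ln(1080/428) + 8.314 × ln(114/38.1)] = 76.5 J/K.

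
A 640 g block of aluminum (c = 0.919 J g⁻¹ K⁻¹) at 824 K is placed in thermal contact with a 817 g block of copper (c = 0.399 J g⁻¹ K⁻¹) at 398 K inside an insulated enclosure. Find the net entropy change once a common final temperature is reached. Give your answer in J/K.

Energy balance: T_f = (m₁c₁T₁ + m₂c₂T₂)/(m₁c₁ + m₂c₂) = 672.09 K.
ΔS₁ = m₁c₁ ln(T_f/T₁) = 588.16 × ln(672.09/824) = -119.9 J/K.
ΔS₂ = m₂c₂ ln(T_f/T₂) = 325.983 × ln(672.09/398) = 170.8 J/K.
ΔS_total = -119.9 + 170.8 = 50.9 J/K.

ΔS_total = 50.9 J/K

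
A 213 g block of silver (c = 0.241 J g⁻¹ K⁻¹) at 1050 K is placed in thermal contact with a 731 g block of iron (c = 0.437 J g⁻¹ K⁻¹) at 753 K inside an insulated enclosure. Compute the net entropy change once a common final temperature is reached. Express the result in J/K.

Energy balance: T_f = (m₁c₁T₁ + m₂c₂T₂)/(m₁c₁ + m₂c₂) = 794.12 K.
ΔS₁ = m₁c₁ ln(T_f/T₁) = 51.333 × ln(794.12/1050) = -14.338 J/K.
ΔS₂ = m₂c₂ ln(T_f/T₂) = 319.447 × ln(794.12/753) = 16.984 J/K.
ΔS_total = -14.338 + 16.984 = 2.65 J/K.

ΔS_total = 2.65 J/K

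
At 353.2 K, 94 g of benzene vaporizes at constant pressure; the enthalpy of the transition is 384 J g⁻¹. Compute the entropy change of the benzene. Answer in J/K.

Heat absorbed by the substance: Q = mL = 94 × 384 = 36096 J.
At constant T, ΔS = Q_rev/T = 36096 / 353.2 = 102 J/K.

ΔS = 102 J/K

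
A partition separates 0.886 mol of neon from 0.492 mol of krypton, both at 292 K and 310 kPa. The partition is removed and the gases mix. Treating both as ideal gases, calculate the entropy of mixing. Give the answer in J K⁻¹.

Mole fractions: x_A = 0.886/1.38 = 0.643, x_B = 0.357.
ΔS_mix = −R(n_A ln x_A + n_B ln x_B) = −8.314 × (0.886 ln 0.643 + 0.492 ln 0.357) = 7.47 J/K.

ΔS_mix = 7.47 J/K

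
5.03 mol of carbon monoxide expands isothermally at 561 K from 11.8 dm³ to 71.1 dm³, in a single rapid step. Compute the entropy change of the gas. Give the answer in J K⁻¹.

ΔS_gas = 75.1 J/K

Entropy is a state function, so ΔS_gas depends only on the end states.
For an isothermal ideal gas ΔS_gas = nR ln(V₂/V₁) = 5.03 × 8.314 × ln(71.1/11.8) = 75.1 J/K.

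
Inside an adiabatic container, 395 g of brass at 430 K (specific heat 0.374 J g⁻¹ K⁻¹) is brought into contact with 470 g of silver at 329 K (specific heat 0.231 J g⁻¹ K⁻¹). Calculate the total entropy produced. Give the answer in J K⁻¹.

ΔS_total = 2.21 J/K

Energy balance: T_f = (m₁c₁T₁ + m₂c₂T₂)/(m₁c₁ + m₂c₂) = 387.22 K.
ΔS₁ = m₁c₁ ln(T_f/T₁) = 147.73 × ln(387.22/430) = -15.48 J/K.
ΔS₂ = m₂c₂ ln(T_f/T₂) = 108.57 × ln(387.22/329) = 17.69 J/K.
ΔS_total = -15.48 + 17.69 = 2.21 J/K.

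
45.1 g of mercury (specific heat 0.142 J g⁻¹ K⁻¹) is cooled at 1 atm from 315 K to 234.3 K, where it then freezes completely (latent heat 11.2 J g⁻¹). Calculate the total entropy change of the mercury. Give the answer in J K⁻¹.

ΔS = -4.05 J/K

Cooling step: ΔS₁ = m c ln(T_tr/T_i) = 45.1 × 0.142 × ln(234.3/315) = -1.895 J/K.
Phase change: ΔS₂ = −mL/T_tr = −45.1 × 11.2 / 234.3 = -2.156 J/K.
ΔS_total = (-1.895) + (-2.156) = -4.05 J/K.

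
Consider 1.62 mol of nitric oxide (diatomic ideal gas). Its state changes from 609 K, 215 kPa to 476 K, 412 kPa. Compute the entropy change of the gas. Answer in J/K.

ΔS = nC_p ln(T₂/T₁) − nR ln(P₂/P₁), with C_p = 7R/2 = 29.1 J mol⁻¹ K⁻¹ for a diatomic ideal gas.
ΔS = 1.62 × [29.1 × ln(476/609) − 8.314 × ln(412/215)] = -20.4 J/K.

ΔS = -20.4 J/K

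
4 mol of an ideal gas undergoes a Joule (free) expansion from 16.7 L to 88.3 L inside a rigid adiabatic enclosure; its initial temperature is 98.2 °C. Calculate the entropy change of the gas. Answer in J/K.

ΔS_gas = 55.4 J/K

No heat is exchanged and no work is done, so the ideal-gas temperature stays constant.
Entropy is a state function; using a reversible isothermal path, ΔS_gas = nR ln(V₂/V₁) = 4 × 8.314 × ln(88.3/16.7) = 55.4 J/K.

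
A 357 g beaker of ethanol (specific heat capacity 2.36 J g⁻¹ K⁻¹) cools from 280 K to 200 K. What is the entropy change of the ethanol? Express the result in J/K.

ΔS = -283 J/K

ΔS = ∫dQ_rev/T = m c ln(T₂/T₁) = 357 × 2.36 × ln(200/280) = -283 J/K.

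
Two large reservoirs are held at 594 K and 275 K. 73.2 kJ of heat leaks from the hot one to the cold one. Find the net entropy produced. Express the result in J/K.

ΔS_hot = −Q/T_H = −73200/594 = -123.2 J/K and ΔS_cold = +Q/T_C = 73200/275 = 266.2 J/K.
ΔS_total = -123.2 + 266.2 = 143 J/K, positive as the second law requires.

ΔS_total = 143 J/K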